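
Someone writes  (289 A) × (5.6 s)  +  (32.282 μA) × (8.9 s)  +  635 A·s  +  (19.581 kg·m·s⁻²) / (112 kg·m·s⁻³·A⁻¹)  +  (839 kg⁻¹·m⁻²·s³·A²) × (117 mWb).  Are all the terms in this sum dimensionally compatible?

Yes

Dimensions:
  (289 A) × (5.6 s):  [A] · [s] = s·A
  (32.282 μA) × (8.9 s):  [A] · [s] = s·A
  635 A·s:  A·s = s·A
  (19.581 kg·m·s⁻²) / (112 kg·m·s⁻³·A⁻¹):  [kg·m·s⁻²] / [kg·m·s⁻³·A⁻¹] = s·A
  (839 kg⁻¹·m⁻²·s³·A²) × (117 mWb):  [kg⁻¹·m⁻²·s³·A²] · [kg·m²·s⁻²·A⁻¹] = s·A
Every term reduces to s·A.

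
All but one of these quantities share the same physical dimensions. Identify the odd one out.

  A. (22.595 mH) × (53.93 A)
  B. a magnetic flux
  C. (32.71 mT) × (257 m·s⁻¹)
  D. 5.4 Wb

C.

Expand each in SI base units:
  A. [kg·m²·s⁻²·A⁻²] · [A] = kg·m²·s⁻²·A⁻¹
  B. [magnetic flux] = kg·m²·s⁻²·A⁻¹
  C. [kg·s⁻²·A⁻¹] · [m·s⁻¹] = kg·m·s⁻³·A⁻¹
  D. Wb = V·s = kg·m²·s⁻²·A⁻¹
All reduce to kg·m²·s⁻²·A⁻¹ except C., which is kg·m·s⁻³·A⁻¹.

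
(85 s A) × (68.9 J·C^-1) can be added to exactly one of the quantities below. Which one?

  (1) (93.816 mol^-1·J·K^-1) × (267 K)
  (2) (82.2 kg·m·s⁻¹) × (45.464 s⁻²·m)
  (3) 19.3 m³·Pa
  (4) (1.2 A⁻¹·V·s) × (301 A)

(3)

Reference: [s·A] · [kg·m²·s⁻³·A⁻¹] = kg·m²·s⁻².
Each option:
  (1) [kg·m²·s⁻²·K⁻¹·mol⁻¹] · [K] = kg·m²·s⁻²·mol⁻¹
  (2) [kg·m·s⁻¹] · [m·s⁻²] = kg·m²·s⁻³
  (3) Pa·m³ = N·m⁻²·m³ = kg·m²·s⁻²  ← same
  (4) [kg·m²·s⁻²·A⁻²] · [A] = kg·m²·s⁻²·A⁻¹
Only (3) matches kg·m²·s⁻².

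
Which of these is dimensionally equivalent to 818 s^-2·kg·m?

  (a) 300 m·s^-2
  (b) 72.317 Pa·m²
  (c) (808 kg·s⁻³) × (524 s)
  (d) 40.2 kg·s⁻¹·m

(b)

Reference: kg·m·s⁻².
Each option:
  (a) m·s⁻²
  (b) Pa·m² = N·m⁻²·m² = kg·m·s⁻²  ← same
  (c) [kg·s⁻³] · [s] = kg·s⁻²
  (d) kg·m·s⁻¹
Only (b) matches kg·m·s⁻².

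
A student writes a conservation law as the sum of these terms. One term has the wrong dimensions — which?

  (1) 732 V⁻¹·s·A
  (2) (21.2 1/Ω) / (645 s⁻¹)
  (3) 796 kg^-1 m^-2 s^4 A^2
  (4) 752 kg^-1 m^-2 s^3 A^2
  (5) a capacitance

(4)

Work out the base dimensions of each:
  (1) A·s·V⁻¹ = A·s·(J·C⁻¹)⁻¹ = kg⁻¹·m⁻²·s⁴·A²
  (2) [kg⁻¹·m⁻²·s³·A²] / [s⁻¹] = kg⁻¹·m⁻²·s⁴·A²
  (3) kg⁻¹·m⁻²·s⁴·A²
  (4) kg⁻¹·m⁻²·s³·A²
  (5) [capacitance] = kg⁻¹·m⁻²·s⁴·A²
All reduce to kg⁻¹·m⁻²·s⁴·A² except (4), which is kg⁻¹·m⁻²·s³·A².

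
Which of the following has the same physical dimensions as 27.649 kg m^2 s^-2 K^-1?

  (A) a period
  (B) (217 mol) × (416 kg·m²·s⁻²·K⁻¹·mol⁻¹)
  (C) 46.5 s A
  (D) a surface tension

(B)

Reference: kg·m²·s⁻²·K⁻¹.
Each option:
  (A) [period] = s
  (B) [mol] · [kg·m²·s⁻²·K⁻¹·mol⁻¹] = kg·m²·s⁻²·K⁻¹  ← same
  (C) s·A
  (D) [surface tension] = kg·s⁻²
Only (B) matches kg·m²·s⁻²·K⁻¹.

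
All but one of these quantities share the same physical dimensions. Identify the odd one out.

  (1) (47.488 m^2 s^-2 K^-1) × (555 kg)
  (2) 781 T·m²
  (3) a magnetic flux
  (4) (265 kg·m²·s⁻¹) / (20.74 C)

In SI base units:
  (1) [m²·s⁻²·K⁻¹] · [kg] = kg·m²·s⁻²·K⁻¹
  (2) T·m² = Wb·m⁻²·m² = kg·m²·s⁻²·A⁻¹
  (3) [magnetic flux] = kg·m²·s⁻²·A⁻¹
  (4) [kg·m²·s⁻¹] / [s·A] = kg·m²·s⁻²·A⁻¹
All reduce to kg·m²·s⁻²·A⁻¹ except (1), which is kg·m²·s⁻²·K⁻¹.

(1)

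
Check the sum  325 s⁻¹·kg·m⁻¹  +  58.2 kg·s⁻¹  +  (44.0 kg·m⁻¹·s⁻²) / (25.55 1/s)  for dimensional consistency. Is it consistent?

Work out the base dimensions of each:
  325 s⁻¹·kg·m⁻¹:  kg·m⁻¹·s⁻¹
  58.2 kg·s⁻¹:  kg·s⁻¹
  (44.0 kg·m⁻¹·s⁻²) / (25.55 1/s):  [kg·m⁻¹·s⁻²] / [s⁻¹] = kg·m⁻¹·s⁻¹
The terms do not share a single dimension (kg·m⁻¹·s⁻¹ vs kg·s⁻¹).

No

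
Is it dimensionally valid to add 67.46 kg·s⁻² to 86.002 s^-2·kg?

In SI base units:
  67.46 kg·s⁻²:  kg·s⁻²
  86.002 s^-2·kg:  kg·s⁻²
Both are kg·s⁻², so they have the same dimensions and can be added.

Yes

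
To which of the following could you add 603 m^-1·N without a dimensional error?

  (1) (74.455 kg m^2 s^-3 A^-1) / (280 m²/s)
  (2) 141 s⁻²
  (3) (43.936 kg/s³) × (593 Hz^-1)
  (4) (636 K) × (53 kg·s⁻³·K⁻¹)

(3)

Reference: N·m⁻¹ = kg·m·s⁻²·m⁻¹ = kg·s⁻².
Each option:
  (1) [kg·m²·s⁻³·A⁻¹] / [m²·s⁻¹] = kg·s⁻²·A⁻¹
  (2) s⁻²
  (3) [kg·s⁻³] · [s] = kg·s⁻²  ← same
  (4) [K] · [kg·s⁻³·K⁻¹] = kg·s⁻³
Only (3) matches kg·s⁻².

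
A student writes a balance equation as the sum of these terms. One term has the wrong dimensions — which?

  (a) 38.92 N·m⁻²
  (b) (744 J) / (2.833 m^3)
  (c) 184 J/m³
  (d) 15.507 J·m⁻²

(d)

In SI base units:
  (a) N·m⁻² = kg·m·s⁻²·m⁻² = kg·m⁻¹·s⁻²
  (b) [kg·m²·s⁻²] / [m³] = kg·m⁻¹·s⁻²
  (c) J·m⁻³ = N·m·m⁻³ = kg·m⁻¹·s⁻²
  (d) J·m⁻² = N·m·m⁻² = kg·s⁻²
All reduce to kg·m⁻¹·s⁻² except (d), which is kg·s⁻².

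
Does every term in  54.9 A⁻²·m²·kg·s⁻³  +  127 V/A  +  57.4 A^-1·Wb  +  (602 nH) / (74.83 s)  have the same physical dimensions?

In SI base units:
  54.9 A⁻²·m²·kg·s⁻³:  kg·m²·s⁻³·A⁻²
  127 V/A:  V·A⁻¹ = J·C⁻¹·A⁻¹ = kg·m²·s⁻³·A⁻²
  57.4 A^-1·Wb:  Wb·A⁻¹ = V·s·A⁻¹ = kg·m²·s⁻²·A⁻²
  (602 nH) / (74.83 s):  [kg·m²·s⁻²·A⁻²] / [s] = kg·m²·s⁻³·A⁻²
The terms do not share a single dimension (kg·m²·s⁻²·A⁻² vs kg·m²·s⁻³·A⁻²).

No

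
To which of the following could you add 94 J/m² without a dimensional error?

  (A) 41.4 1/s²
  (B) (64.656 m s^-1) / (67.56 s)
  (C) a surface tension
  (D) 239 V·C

(C)

Reference: J·m⁻² = N·m·m⁻² = kg·s⁻².
Each option:
  (A) s⁻²
  (B) [m·s⁻¹] / [s] = m·s⁻²
  (C) [surface tension] = kg·s⁻²  ← same
  (D) C·V = s·A·J·C⁻¹ = kg·m²·s⁻²
Only (C) matches kg·s⁻².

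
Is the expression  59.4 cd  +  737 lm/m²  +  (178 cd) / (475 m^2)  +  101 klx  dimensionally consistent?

No

Work out the base dimensions of each:
  59.4 cd:  cd
  737 lm/m²:  lm·m⁻² = cd·m⁻² = m⁻²·cd
  (178 cd) / (475 m^2):  [cd] / [m²] = m⁻²·cd
  101 klx:  lx = lm·m⁻² = m⁻²·cd
The terms do not share a single dimension (cd vs m⁻²·cd).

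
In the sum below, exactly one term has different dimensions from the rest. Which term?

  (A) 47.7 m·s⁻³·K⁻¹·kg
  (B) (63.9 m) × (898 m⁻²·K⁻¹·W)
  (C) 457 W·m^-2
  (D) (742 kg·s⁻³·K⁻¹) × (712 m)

Reduce each to base SI dimensions:
  (A) kg·m·s⁻³·K⁻¹
  (B) [m] · [kg·s⁻³·K⁻¹] = kg·m·s⁻³·K⁻¹
  (C) W·m⁻² = J·s⁻¹·m⁻² = kg·s⁻³
  (D) [kg·s⁻³·K⁻¹] · [m] = kg·m·s⁻³·K⁻¹
All reduce to kg·m·s⁻³·K⁻¹ except (C), which is kg·s⁻³.

(C)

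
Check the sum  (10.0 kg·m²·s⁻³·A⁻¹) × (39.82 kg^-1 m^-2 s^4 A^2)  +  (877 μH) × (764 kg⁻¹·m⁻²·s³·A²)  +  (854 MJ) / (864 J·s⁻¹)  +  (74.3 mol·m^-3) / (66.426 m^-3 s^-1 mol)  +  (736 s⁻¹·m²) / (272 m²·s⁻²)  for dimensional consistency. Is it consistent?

No

In SI base units:
  (10.0 kg·m²·s⁻³·A⁻¹) × (39.82 kg^-1 m^-2 s^4 A^2):  [kg·m²·s⁻³·A⁻¹] · [kg⁻¹·m⁻²·s⁴·A²] = s·A
  (877 μH) × (764 kg⁻¹·m⁻²·s³·A²):  [kg·m²·s⁻²·A⁻²] · [kg⁻¹·m⁻²·s³·A²] = s
  (854 MJ) / (864 J·s⁻¹):  [kg·m²·s⁻²] / [kg·m²·s⁻³] = s
  (74.3 mol·m^-3) / (66.426 m^-3 s^-1 mol):  [m⁻³·mol] / [m⁻³·s⁻¹·mol] = s
  (736 s⁻¹·m²) / (272 m²·s⁻²):  [m²·s⁻¹] / [m²·s⁻²] = s
The terms do not share a single dimension (s vs s·A).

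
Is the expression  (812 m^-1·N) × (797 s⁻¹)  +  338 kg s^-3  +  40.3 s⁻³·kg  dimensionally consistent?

Yes

Expand each in SI base units:
  (812 m^-1·N) × (797 s⁻¹):  [kg·s⁻²] · [s⁻¹] = kg·s⁻³
  338 kg s^-3:  kg·s⁻³
  40.3 s⁻³·kg:  kg·s⁻³
Every term reduces to kg·s⁻³.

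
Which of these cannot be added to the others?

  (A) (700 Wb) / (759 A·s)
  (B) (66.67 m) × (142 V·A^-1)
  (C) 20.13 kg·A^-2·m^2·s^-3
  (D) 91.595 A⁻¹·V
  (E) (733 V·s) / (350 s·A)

Work out the base dimensions of each:
  (A) [kg·m²·s⁻²·A⁻¹] / [s·A] = kg·m²·s⁻³·A⁻²
  (B) [m] · [kg·m²·s⁻³·A⁻²] = kg·m³·s⁻³·A⁻²
  (C) kg·m²·s⁻³·A⁻²
  (D) V·A⁻¹ = J·C⁻¹·A⁻¹ = kg·m²·s⁻³·A⁻²
  (E) [kg·m²·s⁻²·A⁻¹] / [s·A] = kg·m²·s⁻³·A⁻²
All reduce to kg·m²·s⁻³·A⁻² except (B), which is kg·m³·s⁻³·A⁻².

(B)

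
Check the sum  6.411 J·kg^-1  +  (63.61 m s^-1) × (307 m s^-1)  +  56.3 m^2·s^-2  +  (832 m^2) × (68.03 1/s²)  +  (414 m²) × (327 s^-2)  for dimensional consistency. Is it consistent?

In SI base units:
  6.411 J·kg^-1:  J·kg⁻¹ = N·m·kg⁻¹ = m²·s⁻²
  (63.61 m s^-1) × (307 m s^-1):  [m·s⁻¹] · [m·s⁻¹] = m²·s⁻²
  56.3 m^2·s^-2:  m²·s⁻²
  (832 m^2) × (68.03 1/s²):  [m²] · [s⁻²] = m²·s⁻²
  (414 m²) × (327 s^-2):  [m²] · [s⁻²] = m²·s⁻²
Every term reduces to m²·s⁻².

Yes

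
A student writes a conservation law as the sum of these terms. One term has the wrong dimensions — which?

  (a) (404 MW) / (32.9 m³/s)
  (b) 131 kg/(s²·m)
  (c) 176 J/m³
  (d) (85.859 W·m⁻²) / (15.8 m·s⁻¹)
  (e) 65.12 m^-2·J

Work out the base dimensions of each:
  (a) [kg·m²·s⁻³] / [m³·s⁻¹] = kg·m⁻¹·s⁻²
  (b) kg·m⁻¹·s⁻²
  (c) J·m⁻³ = N·m·m⁻³ = kg·m⁻¹·s⁻²
  (d) [kg·s⁻³] / [m·s⁻¹] = kg·m⁻¹·s⁻²
  (e) J·m⁻² = N·m·m⁻² = kg·s⁻²
All reduce to kg·m⁻¹·s⁻² except (e), which is kg·s⁻².

(e)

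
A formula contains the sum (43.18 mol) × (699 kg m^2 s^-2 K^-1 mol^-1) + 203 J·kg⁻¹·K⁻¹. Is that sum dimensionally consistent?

No

Work out the base dimensions of each:
  (43.18 mol) × (699 kg m^2 s^-2 K^-1 mol^-1):  [mol] · [kg·m²·s⁻²·K⁻¹·mol⁻¹] = kg·m²·s⁻²·K⁻¹
  203 J·kg⁻¹·K⁻¹:  J·kg⁻¹·K⁻¹ = N·m·kg⁻¹·K⁻¹ = m²·s⁻²·K⁻¹
kg·m²·s⁻²·K⁻¹ ≠ m²·s⁻²·K⁻¹, so they cannot be added.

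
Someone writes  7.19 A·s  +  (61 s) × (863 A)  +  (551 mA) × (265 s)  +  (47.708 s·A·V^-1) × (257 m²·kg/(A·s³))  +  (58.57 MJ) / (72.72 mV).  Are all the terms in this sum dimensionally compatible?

Yes

Work out the base dimensions of each:
  7.19 A·s:  A·s = s·A
  (61 s) × (863 A):  [s] · [A] = s·A
  (551 mA) × (265 s):  [A] · [s] = s·A
  (47.708 s·A·V^-1) × (257 m²·kg/(A·s³)):  [kg⁻¹·m⁻²·s⁴·A²] · [kg·m²·s⁻³·A⁻¹] = s·A
  (58.57 MJ) / (72.72 mV):  [kg·m²·s⁻²] / [kg·m²·s⁻³·A⁻¹] = s·A
Every term reduces to s·A.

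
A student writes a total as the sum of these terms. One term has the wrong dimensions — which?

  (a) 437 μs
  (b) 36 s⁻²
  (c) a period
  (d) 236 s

In SI base units:
  (a) s
  (b) s⁻²
  (c) [period] = s
  (d) s
All reduce to s except (b), which is s⁻².

(b)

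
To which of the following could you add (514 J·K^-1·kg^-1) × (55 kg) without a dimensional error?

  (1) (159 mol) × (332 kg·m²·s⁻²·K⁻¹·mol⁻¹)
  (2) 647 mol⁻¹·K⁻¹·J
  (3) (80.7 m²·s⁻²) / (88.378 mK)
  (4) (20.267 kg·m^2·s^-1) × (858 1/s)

Reference: [m²·s⁻²·K⁻¹] · [kg] = kg·m²·s⁻²·K⁻¹.
Each option:
  (1) [mol] · [kg·m²·s⁻²·K⁻¹·mol⁻¹] = kg·m²·s⁻²·K⁻¹  ← same
  (2) J·mol⁻¹·K⁻¹ = N·m·mol⁻¹·K⁻¹ = kg·m²·s⁻²·K⁻¹·mol⁻¹
  (3) [m²·s⁻²] / [K] = m²·s⁻²·K⁻¹
  (4) [kg·m²·s⁻¹] · [s⁻¹] = kg·m²·s⁻²
Only (1) matches kg·m²·s⁻²·K⁻¹.

(1)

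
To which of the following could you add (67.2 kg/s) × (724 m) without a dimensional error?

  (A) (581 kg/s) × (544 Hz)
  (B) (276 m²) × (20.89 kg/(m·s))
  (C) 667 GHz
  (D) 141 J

(B)

Reference: [kg·s⁻¹] · [m] = kg·m·s⁻¹.
Each option:
  (A) [kg·s⁻¹] · [s⁻¹] = kg·s⁻²
  (B) [m²] · [kg·m⁻¹·s⁻¹] = kg·m·s⁻¹  ← same
  (C) Hz = s⁻¹
  (D) J = N·m = kg·m²·s⁻²
Only (B) matches kg·m·s⁻¹.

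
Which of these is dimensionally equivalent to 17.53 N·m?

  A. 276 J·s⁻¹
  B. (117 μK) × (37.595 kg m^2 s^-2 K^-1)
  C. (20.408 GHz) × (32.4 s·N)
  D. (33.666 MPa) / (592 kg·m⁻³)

Reference: N·m = kg·m·s⁻²·m = kg·m²·s⁻².
Each option:
  A. J·s⁻¹ = N·m·s⁻¹ = kg·m²·s⁻³
  B. [K] · [kg·m²·s⁻²·K⁻¹] = kg·m²·s⁻²  ← same
  C. [s⁻¹] · [kg·m·s⁻¹] = kg·m·s⁻²
  D. [kg·m⁻¹·s⁻²] / [kg·m⁻³] = m²·s⁻²
Only B. matches kg·m²·s⁻².

B.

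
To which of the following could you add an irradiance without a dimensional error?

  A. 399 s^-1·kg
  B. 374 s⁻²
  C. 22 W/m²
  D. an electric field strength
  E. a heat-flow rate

C.

Reference: [irradiance] = kg·s⁻³.
Each option:
  A. kg·s⁻¹
  B. s⁻²
  C. W·m⁻² = J·s⁻¹·m⁻² = kg·s⁻³  ← same
  D. [electric field strength] = kg·m·s⁻³·A⁻¹
  E. [heat-flow rate] = kg·m²·s⁻³
Only C. matches kg·s⁻³.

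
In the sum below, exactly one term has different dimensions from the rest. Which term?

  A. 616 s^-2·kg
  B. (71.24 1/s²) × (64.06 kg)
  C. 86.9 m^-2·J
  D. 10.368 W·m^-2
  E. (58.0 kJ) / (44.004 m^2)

D.

Dimensions:
  A. kg·s⁻²
  B. [s⁻²] · [kg] = kg·s⁻²
  C. J·m⁻² = N·m·m⁻² = kg·s⁻²
  D. W·m⁻² = J·s⁻¹·m⁻² = kg·s⁻³
  E. [kg·m²·s⁻²] / [m²] = kg·s⁻²
All reduce to kg·s⁻² except D., which is kg·s⁻³.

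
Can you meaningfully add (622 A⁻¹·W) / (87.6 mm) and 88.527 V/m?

In SI base units:
  (622 A⁻¹·W) / (87.6 mm):  [kg·m²·s⁻³·A⁻¹] / [m] = kg·m·s⁻³·A⁻¹
  88.527 V/m:  V·m⁻¹ = J·C⁻¹·m⁻¹ = kg·m·s⁻³·A⁻¹
Both are kg·m·s⁻³·A⁻¹, so they have the same dimensions and can be added.

Yes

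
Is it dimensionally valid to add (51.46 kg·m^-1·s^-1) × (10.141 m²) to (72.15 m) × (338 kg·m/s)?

No

Work out the base dimensions of each:
  (51.46 kg·m^-1·s^-1) × (10.141 m²):  [kg·m⁻¹·s⁻¹] · [m²] = kg·m·s⁻¹
  (72.15 m) × (338 kg·m/s):  [m] · [kg·m·s⁻¹] = kg·m²·s⁻¹
kg·m·s⁻¹ ≠ kg·m²·s⁻¹, so they cannot be added.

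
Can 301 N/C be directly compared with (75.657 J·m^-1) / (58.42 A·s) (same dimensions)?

Expand each in SI base units:
  301 N/C:  N·C⁻¹ = kg·m·s⁻²·(s·A)⁻¹ = kg·m·s⁻³·A⁻¹
  (75.657 J·m^-1) / (58.42 A·s):  [kg·m·s⁻²] / [s·A] = kg·m·s⁻³·A⁻¹
Both are kg·m·s⁻³·A⁻¹, so they have the same dimensions and can be added.

Yes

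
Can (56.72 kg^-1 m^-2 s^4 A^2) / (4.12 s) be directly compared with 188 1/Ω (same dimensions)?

Yes

Expand each in SI base units:
  (56.72 kg^-1 m^-2 s^4 A^2) / (4.12 s):  [kg⁻¹·m⁻²·s⁴·A²] / [s] = kg⁻¹·m⁻²·s³·A²
  188 1/Ω:  Ω⁻¹ = (V·A⁻¹)⁻¹ = kg⁻¹·m⁻²·s³·A²
Both are kg⁻¹·m⁻²·s³·A², so they have the same dimensions and can be added.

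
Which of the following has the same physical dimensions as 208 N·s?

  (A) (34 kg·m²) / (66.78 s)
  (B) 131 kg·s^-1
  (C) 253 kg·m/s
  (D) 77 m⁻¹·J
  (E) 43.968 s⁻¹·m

(C)

Reference: N·s = kg·m·s⁻²·s = kg·m·s⁻¹.
Each option:
  (A) [kg·m²] / [s] = kg·m²·s⁻¹
  (B) kg·s⁻¹
  (C) kg·m·s⁻¹  ← same
  (D) J·m⁻¹ = N·m·m⁻¹ = kg·m·s⁻²
  (E) m·s⁻¹
Only (C) matches kg·m·s⁻¹.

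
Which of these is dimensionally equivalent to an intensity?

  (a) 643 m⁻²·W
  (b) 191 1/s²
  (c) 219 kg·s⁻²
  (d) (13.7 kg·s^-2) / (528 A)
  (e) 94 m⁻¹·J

Reference: [intensity] = kg·s⁻³.
Each option:
  (a) W·m⁻² = J·s⁻¹·m⁻² = kg·s⁻³  ← same
  (b) s⁻²
  (c) kg·s⁻²
  (d) [kg·s⁻²] / [A] = kg·s⁻²·A⁻¹
  (e) J·m⁻¹ = N·m·m⁻¹ = kg·m·s⁻²
Only (a) matches kg·s⁻³.

(a)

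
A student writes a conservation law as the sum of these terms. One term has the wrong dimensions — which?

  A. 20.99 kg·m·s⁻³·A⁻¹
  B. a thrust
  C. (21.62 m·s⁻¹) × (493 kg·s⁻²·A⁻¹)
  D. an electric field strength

Reduce each to base SI dimensions:
  A. kg·m·s⁻³·A⁻¹
  B. [thrust] = kg·m·s⁻²
  C. [m·s⁻¹] · [kg·s⁻²·A⁻¹] = kg·m·s⁻³·A⁻¹
  D. [electric field strength] = kg·m·s⁻³·A⁻¹
All reduce to kg·m·s⁻³·A⁻¹ except B., which is kg·m·s⁻².

B.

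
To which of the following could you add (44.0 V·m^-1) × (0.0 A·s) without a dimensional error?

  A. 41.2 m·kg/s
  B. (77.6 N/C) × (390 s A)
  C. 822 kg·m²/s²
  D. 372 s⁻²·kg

Reference: [kg·m·s⁻³·A⁻¹] · [s·A] = kg·m·s⁻².
Each option:
  A. kg·m·s⁻¹
  B. [kg·m·s⁻³·A⁻¹] · [s·A] = kg·m·s⁻²  ← same
  C. kg·m²·s⁻²
  D. kg·s⁻²
Only B. matches kg·m·s⁻².

B.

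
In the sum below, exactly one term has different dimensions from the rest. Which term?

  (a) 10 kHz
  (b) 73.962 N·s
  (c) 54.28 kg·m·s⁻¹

In SI base units:
  (a) Hz = s⁻¹
  (b) N·s = kg·m·s⁻²·s = kg·m·s⁻¹
  (c) kg·m·s⁻¹
All reduce to kg·m·s⁻¹ except (a), which is s⁻¹.

(a)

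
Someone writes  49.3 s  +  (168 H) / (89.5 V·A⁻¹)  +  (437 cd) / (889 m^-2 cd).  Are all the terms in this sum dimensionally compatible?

Dimensions:
  49.3 s:  s
  (168 H) / (89.5 V·A⁻¹):  [kg·m²·s⁻²·A⁻²] / [kg·m²·s⁻³·A⁻²] = s
  (437 cd) / (889 m^-2 cd):  [cd] / [m⁻²·cd] = m²
The terms do not share a single dimension (m² vs s).

No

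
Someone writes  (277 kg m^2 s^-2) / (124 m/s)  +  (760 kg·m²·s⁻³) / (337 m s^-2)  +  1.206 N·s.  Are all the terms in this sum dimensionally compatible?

Yes

Work out the base dimensions of each:
  (277 kg m^2 s^-2) / (124 m/s):  [kg·m²·s⁻²] / [m·s⁻¹] = kg·m·s⁻¹
  (760 kg·m²·s⁻³) / (337 m s^-2):  [kg·m²·s⁻³] / [m·s⁻²] = kg·m·s⁻¹
  1.206 N·s:  N·s = kg·m·s⁻²·s = kg·m·s⁻¹
Every term reduces to kg·m·s⁻¹.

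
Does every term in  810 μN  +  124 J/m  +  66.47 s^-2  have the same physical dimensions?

No

In SI base units:
  810 μN:  N = kg·m·s⁻²
  124 J/m:  J·m⁻¹ = N·m·m⁻¹ = kg·m·s⁻²
  66.47 s^-2:  s⁻²
The terms do not share a single dimension (kg·m·s⁻² vs s⁻²).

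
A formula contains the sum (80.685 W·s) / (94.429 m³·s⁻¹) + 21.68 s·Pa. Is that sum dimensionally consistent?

Yes

Dimensions:
  (80.685 W·s) / (94.429 m³·s⁻¹):  [kg·m²·s⁻²] / [m³·s⁻¹] = kg·m⁻¹·s⁻¹
  21.68 s·Pa:  Pa·s = N·m⁻²·s = kg·m⁻¹·s⁻¹
Both are kg·m⁻¹·s⁻¹, so they have the same dimensions and can be added.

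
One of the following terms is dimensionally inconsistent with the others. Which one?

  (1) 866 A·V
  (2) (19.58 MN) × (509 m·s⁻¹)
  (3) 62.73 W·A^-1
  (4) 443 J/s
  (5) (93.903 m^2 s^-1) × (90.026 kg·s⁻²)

Expand each in SI base units:
  (1) V·A = J·C⁻¹·A = kg·m²·s⁻³
  (2) [kg·m·s⁻²] · [m·s⁻¹] = kg·m²·s⁻³
  (3) W·A⁻¹ = J·s⁻¹·A⁻¹ = kg·m²·s⁻³·A⁻¹
  (4) J·s⁻¹ = N·m·s⁻¹ = kg·m²·s⁻³
  (5) [m²·s⁻¹] · [kg·s⁻²] = kg·m²·s⁻³
All reduce to kg·m²·s⁻³ except (3), which is kg·m²·s⁻³·A⁻¹.

(3)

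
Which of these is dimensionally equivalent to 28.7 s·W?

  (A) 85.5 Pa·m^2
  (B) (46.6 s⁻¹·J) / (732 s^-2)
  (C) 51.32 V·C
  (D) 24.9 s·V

Reference: W·s = J·s⁻¹·s = kg·m²·s⁻².
Each option:
  (A) Pa·m² = N·m⁻²·m² = kg·m·s⁻²
  (B) [kg·m²·s⁻³] / [s⁻²] = kg·m²·s⁻¹
  (C) C·V = s·A·J·C⁻¹ = kg·m²·s⁻²  ← same
  (D) V·s = J·C⁻¹·s = kg·m²·s⁻²·A⁻¹
Only (C) matches kg·m²·s⁻².

(C)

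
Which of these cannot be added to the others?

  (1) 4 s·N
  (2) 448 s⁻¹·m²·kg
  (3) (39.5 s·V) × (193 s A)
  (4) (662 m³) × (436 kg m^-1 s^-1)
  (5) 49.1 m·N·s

Work out the base dimensions of each:
  (1) N·s = kg·m·s⁻²·s = kg·m·s⁻¹
  (2) kg·m²·s⁻¹
  (3) [kg·m²·s⁻²·A⁻¹] · [s·A] = kg·m²·s⁻¹
  (4) [m³] · [kg·m⁻¹·s⁻¹] = kg·m²·s⁻¹
  (5) N·m·s = kg·m·s⁻²·m·s = kg·m²·s⁻¹
All reduce to kg·m²·s⁻¹ except (1), which is kg·m·s⁻¹.

(1)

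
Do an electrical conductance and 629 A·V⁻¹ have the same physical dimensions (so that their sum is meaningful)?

Yes

Expand each in SI base units:
  an electrical conductance:  [electrical conductance] = kg⁻¹·m⁻²·s³·A²
  629 A·V⁻¹:  A·V⁻¹ = A·(J·C⁻¹)⁻¹ = kg⁻¹·m⁻²·s³·A²
Both are kg⁻¹·m⁻²·s³·A², so they have the same dimensions and can be added.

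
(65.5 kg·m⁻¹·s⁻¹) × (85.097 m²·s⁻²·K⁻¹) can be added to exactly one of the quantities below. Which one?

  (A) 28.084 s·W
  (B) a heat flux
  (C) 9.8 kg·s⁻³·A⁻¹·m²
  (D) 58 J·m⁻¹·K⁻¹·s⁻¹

Reference: [kg·m⁻¹·s⁻¹] · [m²·s⁻²·K⁻¹] = kg·m·s⁻³·K⁻¹.
Each option:
  (A) W·s = J·s⁻¹·s = kg·m²·s⁻²
  (B) [heat flux] = kg·s⁻³
  (C) kg·m²·s⁻³·A⁻¹
  (D) J·s⁻¹·m⁻¹·K⁻¹ = N·m·s⁻¹·m⁻¹·K⁻¹ = kg·m·s⁻³·K⁻¹  ← same
Only (D) matches kg·m·s⁻³·K⁻¹.

(D)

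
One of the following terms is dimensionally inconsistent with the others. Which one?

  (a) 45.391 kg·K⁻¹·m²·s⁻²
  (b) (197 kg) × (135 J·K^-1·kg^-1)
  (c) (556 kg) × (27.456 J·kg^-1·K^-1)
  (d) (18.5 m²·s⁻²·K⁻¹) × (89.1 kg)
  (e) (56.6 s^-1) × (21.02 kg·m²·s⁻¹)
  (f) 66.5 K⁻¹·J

(e)

Dimensions:
  (a) kg·m²·s⁻²·K⁻¹
  (b) [kg] · [m²·s⁻²·K⁻¹] = kg·m²·s⁻²·K⁻¹
  (c) [kg] · [m²·s⁻²·K⁻¹] = kg·m²·s⁻²·K⁻¹
  (d) [m²·s⁻²·K⁻¹] · [kg] = kg·m²·s⁻²·K⁻¹
  (e) [s⁻¹] · [kg·m²·s⁻¹] = kg·m²·s⁻²
  (f) J·K⁻¹ = N·m·K⁻¹ = kg·m²·s⁻²·K⁻¹
All reduce to kg·m²·s⁻²·K⁻¹ except (e), which is kg·m²·s⁻².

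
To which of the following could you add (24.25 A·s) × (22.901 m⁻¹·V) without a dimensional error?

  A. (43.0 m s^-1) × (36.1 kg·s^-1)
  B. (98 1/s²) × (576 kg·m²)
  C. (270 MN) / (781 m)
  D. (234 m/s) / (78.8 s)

Reference: [s·A] · [kg·m·s⁻³·A⁻¹] = kg·m·s⁻².
Each option:
  A. [m·s⁻¹] · [kg·s⁻¹] = kg·m·s⁻²  ← same
  B. [s⁻²] · [kg·m²] = kg·m²·s⁻²
  C. [kg·m·s⁻²] / [m] = kg·s⁻²
  D. [m·s⁻¹] / [s] = m·s⁻²
Only A. matches kg·m·s⁻².

A.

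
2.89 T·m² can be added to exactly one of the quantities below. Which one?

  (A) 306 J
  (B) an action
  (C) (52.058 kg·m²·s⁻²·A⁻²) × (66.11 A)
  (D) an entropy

Reference: T·m² = Wb·m⁻²·m² = kg·m²·s⁻²·A⁻¹.
Each option:
  (A) J = N·m = kg·m²·s⁻²
  (B) [action] = kg·m²·s⁻¹
  (C) [kg·m²·s⁻²·A⁻²] · [A] = kg·m²·s⁻²·A⁻¹  ← same
  (D) [entropy] = kg·m²·s⁻²·K⁻¹
Only (C) matches kg·m²·s⁻²·A⁻¹.

(C)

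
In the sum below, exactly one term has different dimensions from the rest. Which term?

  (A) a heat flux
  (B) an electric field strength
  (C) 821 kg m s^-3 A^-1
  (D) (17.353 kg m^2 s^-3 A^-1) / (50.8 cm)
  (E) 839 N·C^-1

(A)

Dimensions:
  (A) [heat flux] = kg·s⁻³
  (B) [electric field strength] = kg·m·s⁻³·A⁻¹
  (C) kg·m·s⁻³·A⁻¹
  (D) [kg·m²·s⁻³·A⁻¹] / [m] = kg·m·s⁻³·A⁻¹
  (E) N·C⁻¹ = kg·m·s⁻²·(s·A)⁻¹ = kg·m·s⁻³·A⁻¹
All reduce to kg·m·s⁻³·A⁻¹ except (A), which is kg·s⁻³.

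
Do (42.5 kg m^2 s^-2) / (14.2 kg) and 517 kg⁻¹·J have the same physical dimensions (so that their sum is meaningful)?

Yes

Expand each in SI base units:
  (42.5 kg m^2 s^-2) / (14.2 kg):  [kg·m²·s⁻²] / [kg] = m²·s⁻²
  517 kg⁻¹·J:  J·kg⁻¹ = N·m·kg⁻¹ = m²·s⁻²
Both are m²·s⁻², so they have the same dimensions and can be added.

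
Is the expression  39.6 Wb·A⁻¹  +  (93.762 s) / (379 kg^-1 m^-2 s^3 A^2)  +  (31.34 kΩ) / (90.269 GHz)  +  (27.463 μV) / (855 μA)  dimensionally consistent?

Expand each in SI base units:
  39.6 Wb·A⁻¹:  Wb·A⁻¹ = V·s·A⁻¹ = kg·m²·s⁻²·A⁻²
  (93.762 s) / (379 kg^-1 m^-2 s^3 A^2):  [s] / [kg⁻¹·m⁻²·s³·A²] = kg·m²·s⁻²·A⁻²
  (31.34 kΩ) / (90.269 GHz):  [kg·m²·s⁻³·A⁻²] / [s⁻¹] = kg·m²·s⁻²·A⁻²
  (27.463 μV) / (855 μA):  [kg·m²·s⁻³·A⁻¹] / [A] = kg·m²·s⁻³·A⁻²
The terms do not share a single dimension (kg·m²·s⁻²·A⁻² vs kg·m²·s⁻³·A⁻²).

No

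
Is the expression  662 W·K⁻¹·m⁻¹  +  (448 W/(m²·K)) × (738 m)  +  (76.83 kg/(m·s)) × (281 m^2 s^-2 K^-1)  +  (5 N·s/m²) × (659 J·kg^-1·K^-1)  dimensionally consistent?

Dimensions:
  662 W·K⁻¹·m⁻¹:  W·m⁻¹·K⁻¹ = J·s⁻¹·m⁻¹·K⁻¹ = kg·m·s⁻³·K⁻¹
  (448 W/(m²·K)) × (738 m):  [kg·s⁻³·K⁻¹] · [m] = kg·m·s⁻³·K⁻¹
  (76.83 kg/(m·s)) × (281 m^2 s^-2 K^-1):  [kg·m⁻¹·s⁻¹] · [m²·s⁻²·K⁻¹] = kg·m·s⁻³·K⁻¹
  (5 N·s/m²) × (659 J·kg^-1·K^-1):  [kg·m⁻¹·s⁻¹] · [m²·s⁻²·K⁻¹] = kg·m·s⁻³·K⁻¹
Every term reduces to kg·m·s⁻³·K⁻¹.

Yes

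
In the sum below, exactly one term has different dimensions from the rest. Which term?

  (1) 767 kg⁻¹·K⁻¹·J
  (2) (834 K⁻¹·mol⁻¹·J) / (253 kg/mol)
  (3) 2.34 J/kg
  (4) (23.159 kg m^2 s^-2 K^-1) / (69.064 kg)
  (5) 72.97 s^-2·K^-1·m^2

Reduce each to base SI dimensions:
  (1) J·kg⁻¹·K⁻¹ = N·m·kg⁻¹·K⁻¹ = m²·s⁻²·K⁻¹
  (2) [kg·m²·s⁻²·K⁻¹·mol⁻¹] / [kg·mol⁻¹] = m²·s⁻²·K⁻¹
  (3) J·kg⁻¹ = N·m·kg⁻¹ = m²·s⁻²
  (4) [kg·m²·s⁻²·K⁻¹] / [kg] = m²·s⁻²·K⁻¹
  (5) m²·s⁻²·K⁻¹
All reduce to m²·s⁻²·K⁻¹ except (3), which is m²·s⁻².

(3)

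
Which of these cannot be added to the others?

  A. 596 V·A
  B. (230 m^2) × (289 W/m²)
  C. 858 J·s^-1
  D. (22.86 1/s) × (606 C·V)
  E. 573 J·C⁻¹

E.

In SI base units:
  A. V·A = J·C⁻¹·A = kg·m²·s⁻³
  B. [m²] · [kg·s⁻³] = kg·m²·s⁻³
  C. J·s⁻¹ = N·m·s⁻¹ = kg·m²·s⁻³
  D. [s⁻¹] · [kg·m²·s⁻²] = kg·m²·s⁻³
  E. J·C⁻¹ = N·m·(s·A)⁻¹ = kg·m²·s⁻³·A⁻¹
All reduce to kg·m²·s⁻³ except E., which is kg·m²·s⁻³·A⁻¹.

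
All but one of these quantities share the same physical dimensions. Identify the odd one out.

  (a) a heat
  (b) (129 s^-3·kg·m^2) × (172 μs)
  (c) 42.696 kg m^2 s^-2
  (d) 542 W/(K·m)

(d)

Dimensions:
  (a) [heat] = kg·m²·s⁻²
  (b) [kg·m²·s⁻³] · [s] = kg·m²·s⁻²
  (c) kg·m²·s⁻²
  (d) W·m⁻¹·K⁻¹ = J·s⁻¹·m⁻¹·K⁻¹ = kg·m·s⁻³·K⁻¹
All reduce to kg·m²·s⁻² except (d), which is kg·m·s⁻³·K⁻¹.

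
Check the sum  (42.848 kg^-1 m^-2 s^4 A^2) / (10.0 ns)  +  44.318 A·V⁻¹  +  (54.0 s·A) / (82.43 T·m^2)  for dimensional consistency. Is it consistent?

Dimensions:
  (42.848 kg^-1 m^-2 s^4 A^2) / (10.0 ns):  [kg⁻¹·m⁻²·s⁴·A²] / [s] = kg⁻¹·m⁻²·s³·A²
  44.318 A·V⁻¹:  A·V⁻¹ = A·(J·C⁻¹)⁻¹ = kg⁻¹·m⁻²·s³·A²
  (54.0 s·A) / (82.43 T·m^2):  [s·A] / [kg·m²·s⁻²·A⁻¹] = kg⁻¹·m⁻²·s³·A²
Every term reduces to kg⁻¹·m⁻²·s³·A².

Yes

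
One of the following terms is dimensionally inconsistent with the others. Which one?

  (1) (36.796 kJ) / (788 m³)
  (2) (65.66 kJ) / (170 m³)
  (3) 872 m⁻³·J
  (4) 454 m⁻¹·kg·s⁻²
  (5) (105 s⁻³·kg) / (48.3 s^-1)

Dimensions:
  (1) [kg·m²·s⁻²] / [m³] = kg·m⁻¹·s⁻²
  (2) [kg·m²·s⁻²] / [m³] = kg·m⁻¹·s⁻²
  (3) J·m⁻³ = N·m·m⁻³ = kg·m⁻¹·s⁻²
  (4) kg·m⁻¹·s⁻²
  (5) [kg·s⁻³] / [s⁻¹] = kg·s⁻²
All reduce to kg·m⁻¹·s⁻² except (5), which is kg·s⁻².

(5)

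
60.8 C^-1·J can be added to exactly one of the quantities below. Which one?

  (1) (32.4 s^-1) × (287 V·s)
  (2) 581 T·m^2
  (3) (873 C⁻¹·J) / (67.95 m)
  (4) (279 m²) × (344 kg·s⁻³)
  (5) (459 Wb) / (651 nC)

(1)

Reference: J·C⁻¹ = N·m·(s·A)⁻¹ = kg·m²·s⁻³·A⁻¹.
Each option:
  (1) [s⁻¹] · [kg·m²·s⁻²·A⁻¹] = kg·m²·s⁻³·A⁻¹  ← same
  (2) T·m² = Wb·m⁻²·m² = kg·m²·s⁻²·A⁻¹
  (3) [kg·m²·s⁻³·A⁻¹] / [m] = kg·m·s⁻³·A⁻¹
  (4) [m²] · [kg·s⁻³] = kg·m²·s⁻³
  (5) [kg·m²·s⁻²·A⁻¹] / [s·A] = kg·m²·s⁻³·A⁻²
Only (1) matches kg·m²·s⁻³·A⁻¹.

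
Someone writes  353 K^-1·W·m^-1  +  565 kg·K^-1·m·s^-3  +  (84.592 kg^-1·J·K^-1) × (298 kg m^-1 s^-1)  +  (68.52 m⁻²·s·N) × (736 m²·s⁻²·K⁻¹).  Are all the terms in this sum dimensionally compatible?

Work out the base dimensions of each:
  353 K^-1·W·m^-1:  W·m⁻¹·K⁻¹ = J·s⁻¹·m⁻¹·K⁻¹ = kg·m·s⁻³·K⁻¹
  565 kg·K^-1·m·s^-3:  kg·m·s⁻³·K⁻¹
  (84.592 kg^-1·J·K^-1) × (298 kg m^-1 s^-1):  [m²·s⁻²·K⁻¹] · [kg·m⁻¹·s⁻¹] = kg·m·s⁻³·K⁻¹
  (68.52 m⁻²·s·N) × (736 m²·s⁻²·K⁻¹):  [kg·m⁻¹·s⁻¹] · [m²·s⁻²·K⁻¹] = kg·m·s⁻³·K⁻¹
Every term reduces to kg·m·s⁻³·K⁻¹.

Yes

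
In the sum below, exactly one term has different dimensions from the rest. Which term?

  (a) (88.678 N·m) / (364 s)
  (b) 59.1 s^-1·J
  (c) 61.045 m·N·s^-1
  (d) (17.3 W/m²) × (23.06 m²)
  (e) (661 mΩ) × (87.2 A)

(e)

Dimensions:
  (a) [kg·m²·s⁻²] / [s] = kg·m²·s⁻³
  (b) J·s⁻¹ = N·m·s⁻¹ = kg·m²·s⁻³
  (c) N·m·s⁻¹ = kg·m·s⁻²·m·s⁻¹ = kg·m²·s⁻³
  (d) [kg·s⁻³] · [m²] = kg·m²·s⁻³
  (e) [kg·m²·s⁻³·A⁻²] · [A] = kg·m²·s⁻³·A⁻¹
All reduce to kg·m²·s⁻³ except (e), which is kg·m²·s⁻³·A⁻¹.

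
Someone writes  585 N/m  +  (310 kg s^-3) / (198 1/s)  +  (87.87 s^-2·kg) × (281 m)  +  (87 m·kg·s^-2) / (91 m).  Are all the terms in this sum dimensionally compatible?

Expand each in SI base units:
  585 N/m:  N·m⁻¹ = kg·m·s⁻²·m⁻¹ = kg·s⁻²
  (310 kg s^-3) / (198 1/s):  [kg·s⁻³] / [s⁻¹] = kg·s⁻²
  (87.87 s^-2·kg) × (281 m):  [kg·s⁻²] · [m] = kg·m·s⁻²
  (87 m·kg·s^-2) / (91 m):  [kg·m·s⁻²] / [m] = kg·s⁻²
The terms do not share a single dimension (kg·m·s⁻² vs kg·s⁻²).

No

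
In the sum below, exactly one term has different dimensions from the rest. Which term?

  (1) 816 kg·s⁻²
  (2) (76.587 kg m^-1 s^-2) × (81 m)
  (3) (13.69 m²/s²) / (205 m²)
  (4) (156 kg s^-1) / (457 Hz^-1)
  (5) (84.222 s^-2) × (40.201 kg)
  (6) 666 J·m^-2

Expand each in SI base units:
  (1) kg·s⁻²
  (2) [kg·m⁻¹·s⁻²] · [m] = kg·s⁻²
  (3) [m²·s⁻²] / [m²] = s⁻²
  (4) [kg·s⁻¹] / [s] = kg·s⁻²
  (5) [s⁻²] · [kg] = kg·s⁻²
  (6) J·m⁻² = N·m·m⁻² = kg·s⁻²
All reduce to kg·s⁻² except (3), which is s⁻².

(3)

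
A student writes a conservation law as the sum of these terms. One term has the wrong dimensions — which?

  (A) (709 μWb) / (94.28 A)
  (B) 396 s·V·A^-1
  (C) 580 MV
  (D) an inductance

Dimensions:
  (A) [kg·m²·s⁻²·A⁻¹] / [A] = kg·m²·s⁻²·A⁻²
  (B) V·s·A⁻¹ = J·C⁻¹·s·A⁻¹ = kg·m²·s⁻²·A⁻²
  (C) V = J·C⁻¹ = kg·m²·s⁻³·A⁻¹
  (D) [inductance] = kg·m²·s⁻²·A⁻²
All reduce to kg·m²·s⁻²·A⁻² except (C), which is kg·m²·s⁻³·A⁻¹.

(C)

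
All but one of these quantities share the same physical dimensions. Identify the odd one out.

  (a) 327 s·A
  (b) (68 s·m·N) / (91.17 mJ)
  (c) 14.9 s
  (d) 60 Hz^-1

Dimensions:
  (a) A·s = s·A
  (b) [kg·m²·s⁻¹] / [kg·m²·s⁻²] = s
  (c) s
  (d) Hz⁻¹ = (s⁻¹)⁻¹ = s
All reduce to s except (a), which is s·A.

(a)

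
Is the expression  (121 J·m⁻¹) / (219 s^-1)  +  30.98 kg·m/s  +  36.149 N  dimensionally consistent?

Work out the base dimensions of each:
  (121 J·m⁻¹) / (219 s^-1):  [kg·m·s⁻²] / [s⁻¹] = kg·m·s⁻¹
  30.98 kg·m/s:  kg·m·s⁻¹
  36.149 N:  N = kg·m·s⁻²
The terms do not share a single dimension (kg·m·s⁻² vs kg·m·s⁻¹).

No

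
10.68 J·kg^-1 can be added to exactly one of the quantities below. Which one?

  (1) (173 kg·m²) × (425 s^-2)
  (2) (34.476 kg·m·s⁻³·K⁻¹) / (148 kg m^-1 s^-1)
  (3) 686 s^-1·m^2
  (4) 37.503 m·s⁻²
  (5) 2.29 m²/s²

(5)

Reference: J·kg⁻¹ = N·m·kg⁻¹ = m²·s⁻².
Each option:
  (1) [kg·m²] · [s⁻²] = kg·m²·s⁻²
  (2) [kg·m·s⁻³·K⁻¹] / [kg·m⁻¹·s⁻¹] = m²·s⁻²·K⁻¹
  (3) m²·s⁻¹
  (4) m·s⁻²
  (5) m²·s⁻²  ← same
Only (5) matches m²·s⁻².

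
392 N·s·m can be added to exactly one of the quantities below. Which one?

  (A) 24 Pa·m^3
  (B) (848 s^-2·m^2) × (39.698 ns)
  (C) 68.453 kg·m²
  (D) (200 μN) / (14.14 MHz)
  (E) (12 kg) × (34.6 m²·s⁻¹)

Reference: N·m·s = kg·m·s⁻²·m·s = kg·m²·s⁻¹.
Each option:
  (A) Pa·m³ = N·m⁻²·m³ = kg·m²·s⁻²
  (B) [m²·s⁻²] · [s] = m²·s⁻¹
  (C) kg·m²
  (D) [kg·m·s⁻²] / [s⁻¹] = kg·m·s⁻¹
  (E) [kg] · [m²·s⁻¹] = kg·m²·s⁻¹  ← same
Only (E) matches kg·m²·s⁻¹.

(E)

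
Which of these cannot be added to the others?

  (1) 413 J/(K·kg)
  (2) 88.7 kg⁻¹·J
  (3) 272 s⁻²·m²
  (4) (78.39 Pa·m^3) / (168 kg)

Expand each in SI base units:
  (1) J·kg⁻¹·K⁻¹ = N·m·kg⁻¹·K⁻¹ = m²·s⁻²·K⁻¹
  (2) J·kg⁻¹ = N·m·kg⁻¹ = m²·s⁻²
  (3) m²·s⁻²
  (4) [kg·m²·s⁻²] / [kg] = m²·s⁻²
All reduce to m²·s⁻² except (1), which is m²·s⁻²·K⁻¹.

(1)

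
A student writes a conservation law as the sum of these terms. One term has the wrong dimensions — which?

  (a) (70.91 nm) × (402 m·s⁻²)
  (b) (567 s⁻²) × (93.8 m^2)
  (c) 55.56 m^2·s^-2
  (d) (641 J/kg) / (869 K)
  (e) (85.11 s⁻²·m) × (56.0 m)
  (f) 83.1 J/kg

(d)

Work out the base dimensions of each:
  (a) [m] · [m·s⁻²] = m²·s⁻²
  (b) [s⁻²] · [m²] = m²·s⁻²
  (c) m²·s⁻²
  (d) [m²·s⁻²] / [K] = m²·s⁻²·K⁻¹
  (e) [m·s⁻²] · [m] = m²·s⁻²
  (f) J·kg⁻¹ = N·m·kg⁻¹ = m²·s⁻²
All reduce to m²·s⁻² except (d), which is m²·s⁻²·K⁻¹.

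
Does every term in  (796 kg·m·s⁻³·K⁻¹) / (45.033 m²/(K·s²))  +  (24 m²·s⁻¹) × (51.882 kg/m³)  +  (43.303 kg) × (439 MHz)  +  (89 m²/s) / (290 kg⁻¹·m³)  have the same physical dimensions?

No

In SI base units:
  (796 kg·m·s⁻³·K⁻¹) / (45.033 m²/(K·s²)):  [kg·m·s⁻³·K⁻¹] / [m²·s⁻²·K⁻¹] = kg·m⁻¹·s⁻¹
  (24 m²·s⁻¹) × (51.882 kg/m³):  [m²·s⁻¹] · [kg·m⁻³] = kg·m⁻¹·s⁻¹
  (43.303 kg) × (439 MHz):  [kg] · [s⁻¹] = kg·s⁻¹
  (89 m²/s) / (290 kg⁻¹·m³):  [m²·s⁻¹] / [kg⁻¹·m³] = kg·m⁻¹·s⁻¹
The terms do not share a single dimension (kg·m⁻¹·s⁻¹ vs kg·s⁻¹).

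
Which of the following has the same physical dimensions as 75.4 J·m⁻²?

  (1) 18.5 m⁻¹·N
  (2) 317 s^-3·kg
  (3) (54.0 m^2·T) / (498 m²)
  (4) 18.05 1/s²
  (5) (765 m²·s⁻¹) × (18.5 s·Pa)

Reference: J·m⁻² = N·m·m⁻² = kg·s⁻².
Each option:
  (1) N·m⁻¹ = kg·m·s⁻²·m⁻¹ = kg·s⁻²  ← same
  (2) kg·s⁻³
  (3) [kg·m²·s⁻²·A⁻¹] / [m²] = kg·s⁻²·A⁻¹
  (4) s⁻²
  (5) [m²·s⁻¹] · [kg·m⁻¹·s⁻¹] = kg·m·s⁻²
Only (1) matches kg·s⁻².

(1)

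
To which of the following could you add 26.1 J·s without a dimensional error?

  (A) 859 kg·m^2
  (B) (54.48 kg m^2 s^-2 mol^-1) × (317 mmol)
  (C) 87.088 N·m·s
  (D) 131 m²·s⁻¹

(C)

Reference: J·s = N·m·s = kg·m²·s⁻¹.
Each option:
  (A) kg·m²
  (B) [kg·m²·s⁻²·mol⁻¹] · [mol] = kg·m²·s⁻²
  (C) N·m·s = kg·m·s⁻²·m·s = kg·m²·s⁻¹  ← same
  (D) m²·s⁻¹
Only (C) matches kg·m²·s⁻¹.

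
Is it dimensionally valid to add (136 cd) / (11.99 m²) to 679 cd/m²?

In SI base units:
  (136 cd) / (11.99 m²):  [cd] / [m²] = m⁻²·cd
  679 cd/m²:  cd·m⁻² = m⁻²·cd
Both are m⁻²·cd, so they have the same dimensions and can be added.

Yes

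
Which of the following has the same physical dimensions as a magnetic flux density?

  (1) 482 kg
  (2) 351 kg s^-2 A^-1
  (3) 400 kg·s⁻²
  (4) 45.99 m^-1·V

(2)

Reference: [magnetic flux density] = kg·s⁻²·A⁻¹.
Each option:
  (1) kg
  (2) kg·s⁻²·A⁻¹  ← same
  (3) kg·s⁻²
  (4) V·m⁻¹ = J·C⁻¹·m⁻¹ = kg·m·s⁻³·A⁻¹
Only (2) matches kg·s⁻²·A⁻¹.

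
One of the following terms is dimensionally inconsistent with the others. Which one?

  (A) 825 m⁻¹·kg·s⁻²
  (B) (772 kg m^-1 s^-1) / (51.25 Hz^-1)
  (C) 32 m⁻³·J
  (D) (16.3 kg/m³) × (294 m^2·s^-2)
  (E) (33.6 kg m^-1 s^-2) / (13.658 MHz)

(E)

Dimensions:
  (A) kg·m⁻¹·s⁻²
  (B) [kg·m⁻¹·s⁻¹] / [s] = kg·m⁻¹·s⁻²
  (C) J·m⁻³ = N·m·m⁻³ = kg·m⁻¹·s⁻²
  (D) [kg·m⁻³] · [m²·s⁻²] = kg·m⁻¹·s⁻²
  (E) [kg·m⁻¹·s⁻²] / [s⁻¹] = kg·m⁻¹·s⁻¹
All reduce to kg·m⁻¹·s⁻² except (E), which is kg·m⁻¹·s⁻¹.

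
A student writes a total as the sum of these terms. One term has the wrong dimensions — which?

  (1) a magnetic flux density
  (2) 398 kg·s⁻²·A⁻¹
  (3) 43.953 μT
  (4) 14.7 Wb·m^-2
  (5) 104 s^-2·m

(5)

In SI base units:
  (1) [magnetic flux density] = kg·s⁻²·A⁻¹
  (2) kg·s⁻²·A⁻¹
  (3) T = Wb·m⁻² = kg·s⁻²·A⁻¹
  (4) Wb·m⁻² = V·s·m⁻² = kg·s⁻²·A⁻¹
  (5) m·s⁻²
All reduce to kg·s⁻²·A⁻¹ except (5), which is m·s⁻².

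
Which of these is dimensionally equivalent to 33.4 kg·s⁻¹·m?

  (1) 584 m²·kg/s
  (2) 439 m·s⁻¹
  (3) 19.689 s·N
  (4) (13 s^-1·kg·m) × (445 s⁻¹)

(3)

Reference: kg·m·s⁻¹.
Each option:
  (1) kg·m²·s⁻¹
  (2) m·s⁻¹
  (3) N·s = kg·m·s⁻²·s = kg·m·s⁻¹  ← same
  (4) [kg·m·s⁻¹] · [s⁻¹] = kg·m·s⁻²
Only (3) matches kg·m·s⁻¹.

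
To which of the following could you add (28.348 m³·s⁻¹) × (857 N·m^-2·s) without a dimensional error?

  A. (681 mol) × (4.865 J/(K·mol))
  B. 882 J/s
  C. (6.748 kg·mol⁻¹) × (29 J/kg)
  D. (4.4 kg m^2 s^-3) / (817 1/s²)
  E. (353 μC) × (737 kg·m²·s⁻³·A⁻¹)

Reference: [m³·s⁻¹] · [kg·m⁻¹·s⁻¹] = kg·m²·s⁻².
Each option:
  A. [mol] · [kg·m²·s⁻²·K⁻¹·mol⁻¹] = kg·m²·s⁻²·K⁻¹
  B. J·s⁻¹ = N·m·s⁻¹ = kg·m²·s⁻³
  C. [kg·mol⁻¹] · [m²·s⁻²] = kg·m²·s⁻²·mol⁻¹
  D. [kg·m²·s⁻³] / [s⁻²] = kg·m²·s⁻¹
  E. [s·A] · [kg·m²·s⁻³·A⁻¹] = kg·m²·s⁻²  ← same
Only E. matches kg·m²·s⁻².

E.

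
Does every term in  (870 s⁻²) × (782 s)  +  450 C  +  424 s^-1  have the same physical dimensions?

No

Expand each in SI base units:
  (870 s⁻²) × (782 s):  [s⁻²] · [s] = s⁻¹
  450 C:  C = s·A
  424 s^-1:  s⁻¹
The terms do not share a single dimension (s·A vs s⁻¹).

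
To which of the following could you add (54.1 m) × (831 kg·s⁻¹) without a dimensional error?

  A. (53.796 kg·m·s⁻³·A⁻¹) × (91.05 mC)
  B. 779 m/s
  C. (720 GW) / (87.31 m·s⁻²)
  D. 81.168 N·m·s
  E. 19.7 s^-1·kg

Reference: [m] · [kg·s⁻¹] = kg·m·s⁻¹.
Each option:
  A. [kg·m·s⁻³·A⁻¹] · [s·A] = kg·m·s⁻²
  B. m·s⁻¹
  C. [kg·m²·s⁻³] / [m·s⁻²] = kg·m·s⁻¹  ← same
  D. N·m·s = kg·m·s⁻²·m·s = kg·m²·s⁻¹
  E. kg·s⁻¹
Only C. matches kg·m·s⁻¹.

C.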